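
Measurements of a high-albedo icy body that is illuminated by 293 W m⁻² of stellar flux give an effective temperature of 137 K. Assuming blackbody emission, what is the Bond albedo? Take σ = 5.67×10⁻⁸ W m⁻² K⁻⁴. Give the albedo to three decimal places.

From σT⁴ = S(1−α)/4 we invert for α: 1−α = 4σT⁴/S.
4σT⁴ = 4·5.67×10⁻⁸·(137)⁴ = 79.90 W m⁻².
Hence α = 1 − 79.90/293.0 = 0.7273.

0.727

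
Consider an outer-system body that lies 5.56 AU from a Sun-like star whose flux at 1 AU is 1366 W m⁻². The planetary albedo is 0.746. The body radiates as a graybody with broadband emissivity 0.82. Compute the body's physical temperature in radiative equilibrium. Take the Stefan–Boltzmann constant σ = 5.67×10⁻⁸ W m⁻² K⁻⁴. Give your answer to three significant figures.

Flux at the orbit: S = 1366/(5.56)² = 44.19 W m⁻².
The planet absorbs (1−α)S over its disc πR² and re-emits over 4πR², so the mean absorbed flux is (1−0.746)·44.19/4 = 2.806 W m⁻².
Equating to εσT⁴ with ε = 0.82: T = (2.806/0.82σ)^(1/4) = 88.14 K.

88.1 K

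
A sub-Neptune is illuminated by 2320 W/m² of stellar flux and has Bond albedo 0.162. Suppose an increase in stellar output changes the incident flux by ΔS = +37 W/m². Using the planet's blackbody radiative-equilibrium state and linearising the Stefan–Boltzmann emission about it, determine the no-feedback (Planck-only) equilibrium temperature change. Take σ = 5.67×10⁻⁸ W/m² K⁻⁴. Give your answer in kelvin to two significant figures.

Reference equilibrium: T_e = [S(1−α)/(4σ)]^(1/4) = 304.3 K.
ΔF = Δ[S(1−α)]/4 = (1−0.162)·+37/4 = 7.752 W/m².
The Planck feedback parameter is 4σT_e³ = 6.389 W/m²/K.
Hence the no-feedback warming is ΔF/(4σT_e³) = 1.21 K.

1.2 kelvin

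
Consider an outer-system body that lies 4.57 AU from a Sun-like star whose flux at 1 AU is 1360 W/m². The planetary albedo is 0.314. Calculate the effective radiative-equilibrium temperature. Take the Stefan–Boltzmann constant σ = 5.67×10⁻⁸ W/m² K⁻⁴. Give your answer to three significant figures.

Irradiance scales as 1/d², so S = 1360 W/m² × (1/4.57)² = 65.12 W/m².
Absorbed flux (global mean): S(1−α)/4 = 65.12·0.686/4 = 11.17 W/m².
Balancing against σT⁴: T = (11.17/5.67×10⁻⁸)^(1/4) = 118.5 K.

118 K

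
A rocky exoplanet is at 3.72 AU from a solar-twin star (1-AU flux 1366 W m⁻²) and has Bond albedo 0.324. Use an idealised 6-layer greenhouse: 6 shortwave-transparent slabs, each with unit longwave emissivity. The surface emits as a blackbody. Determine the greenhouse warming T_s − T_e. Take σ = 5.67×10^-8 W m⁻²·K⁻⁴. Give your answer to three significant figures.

82.1 K

By the inverse-square law, S = 1366/3.72² = 98.71 W m⁻².
Top-of-atmosphere balance: σT_e⁴ = S(1−α)/4 = 16.68 W m⁻² → T_e = 131.0 K.
T_s = (N+1)^(1/4)·T_e = 213.0 K.
So the greenhouse effect raises the surface by 213.0 − 131.0 = 82.06 K.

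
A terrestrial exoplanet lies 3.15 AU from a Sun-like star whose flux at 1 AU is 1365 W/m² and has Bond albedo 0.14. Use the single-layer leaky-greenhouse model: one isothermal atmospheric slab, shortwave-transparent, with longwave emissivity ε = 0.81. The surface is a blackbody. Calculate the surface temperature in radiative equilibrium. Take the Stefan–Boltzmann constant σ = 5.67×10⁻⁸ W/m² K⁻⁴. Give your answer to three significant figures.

172 K

Flux at the orbit: S = 1365/(3.15)² = 137.6 W/m².
Effective emission temperature (TOA balance): σT_e⁴ = S(1−α)/4 = 29.58 W/m² → T_e = 151.1 K.
The surface balance (absorbed SW + ε·downward IR = σT_s⁴) with T_a⁴ = T_s⁴/2 reduces to T_s = T_e·[2/(2−ε)]^¼ = 172.1 K.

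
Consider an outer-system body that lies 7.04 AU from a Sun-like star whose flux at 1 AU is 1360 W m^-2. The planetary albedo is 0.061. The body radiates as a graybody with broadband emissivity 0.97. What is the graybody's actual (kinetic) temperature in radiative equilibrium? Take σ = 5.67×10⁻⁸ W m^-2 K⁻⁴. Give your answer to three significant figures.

Irradiance scales as 1/d², so S = 1360 W m^-2 × (1/7.04)² = 27.44 W m^-2.
The planet absorbs (1−α)S over its disc πR² and re-emits over 4πR², so the mean absorbed flux is (1−0.061)·27.44/4 = 6.442 W m^-2.
Equating to εσT⁴ with ε = 0.97: T = (6.442/0.97σ)^(1/4) = 104.0 K.

104 K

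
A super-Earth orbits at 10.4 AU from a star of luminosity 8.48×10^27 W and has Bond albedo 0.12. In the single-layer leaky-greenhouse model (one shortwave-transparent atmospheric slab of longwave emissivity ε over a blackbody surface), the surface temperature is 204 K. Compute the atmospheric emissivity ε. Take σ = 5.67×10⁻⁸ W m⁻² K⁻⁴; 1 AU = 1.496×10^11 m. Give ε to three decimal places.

d = 10.4 × 1.496×10^11 m = 1.556×10^12 m.
Spreading L over a sphere of radius d: S = 8.48×10^27/(4π·1.56×10^12²) = 278.8 W m⁻².
Effective temperature: T_e = [S(1−α)/(4σ)]^(1/4) = 181.4 K.
Since (2−ε)/2 = (T_e/T_s)⁴ = 0.6246, ε = 0.7509.

0.751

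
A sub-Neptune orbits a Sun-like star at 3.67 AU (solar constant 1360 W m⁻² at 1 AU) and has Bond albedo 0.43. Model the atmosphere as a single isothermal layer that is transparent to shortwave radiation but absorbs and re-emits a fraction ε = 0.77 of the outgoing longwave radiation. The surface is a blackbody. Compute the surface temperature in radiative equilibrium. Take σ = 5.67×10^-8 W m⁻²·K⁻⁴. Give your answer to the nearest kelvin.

143 kelvin

Flux at the orbit: S = 1360/(3.67)² = 101.0 W m⁻².
Effective emission temperature (TOA balance): σT_e⁴ = S(1−α)/4 = 14.39 W m⁻² → T_e = 126.2 K.
The surface balance (absorbed SW + ε·downward IR = σT_s⁴) with T_a⁴ = T_s⁴/2 reduces to T_s = T_e·[2/(2−ε)]^¼ = 142.5 K.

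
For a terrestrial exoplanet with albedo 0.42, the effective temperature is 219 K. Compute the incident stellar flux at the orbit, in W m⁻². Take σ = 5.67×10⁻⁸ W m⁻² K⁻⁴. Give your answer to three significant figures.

Invert the energy balance for S: S = 4σT⁴/(1−α).
σT⁴ = 5.67×10⁻⁸·(219)⁴ = 130.4 W m⁻².
So S = 4×130.4/(1−0.42) = 899.5 W m⁻².

899 W m⁻²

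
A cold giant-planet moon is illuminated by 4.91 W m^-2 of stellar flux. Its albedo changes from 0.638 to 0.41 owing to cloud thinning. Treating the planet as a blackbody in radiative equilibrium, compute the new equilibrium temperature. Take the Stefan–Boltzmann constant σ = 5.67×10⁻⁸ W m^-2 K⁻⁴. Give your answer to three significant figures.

59.8 K

With the new albedo, S(1−α₂)/4 = 0.7242 W m^-2, so T₂ = 59.78 K.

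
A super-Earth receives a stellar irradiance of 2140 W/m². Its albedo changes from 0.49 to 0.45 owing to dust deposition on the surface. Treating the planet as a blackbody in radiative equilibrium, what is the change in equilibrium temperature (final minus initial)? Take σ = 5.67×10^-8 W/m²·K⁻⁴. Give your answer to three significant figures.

With α = 0.49, T₁ = 263.4 K.
After:  T₂ = [2140·0.55/(4σ)]^(1/4) = 268.4 K.
ΔT = T₂ − T₁ = 5.019 K.

5.02 K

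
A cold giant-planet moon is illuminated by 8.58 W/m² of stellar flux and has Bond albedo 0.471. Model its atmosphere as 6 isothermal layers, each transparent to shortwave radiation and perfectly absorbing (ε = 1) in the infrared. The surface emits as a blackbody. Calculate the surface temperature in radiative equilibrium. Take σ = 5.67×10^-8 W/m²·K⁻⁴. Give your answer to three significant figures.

109 K

The effective emission temperature is T_e = [S(1−α)/(4σ)]^¼ = 66.88 K.
For an N-layer opaque stack, T_s⁴ = (N+1)T_e⁴, hence T_s = (7)^(1/4)×66.88 K = 108.8 K.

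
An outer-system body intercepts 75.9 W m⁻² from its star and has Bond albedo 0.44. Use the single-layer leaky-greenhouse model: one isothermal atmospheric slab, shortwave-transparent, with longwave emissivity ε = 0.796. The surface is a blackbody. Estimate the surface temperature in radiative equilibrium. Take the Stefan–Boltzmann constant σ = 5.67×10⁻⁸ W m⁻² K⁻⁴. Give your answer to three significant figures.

The planet radiates to space at T_e = [S(1−α)/(4σ)]^(1/4) = 117.0 K.
For a single slab of emissivity ε, T_s⁴ = 2T_e⁴/(2−ε); thus T_s = 117.0·(1.661)^(1/4) = 132.8 K.

133 K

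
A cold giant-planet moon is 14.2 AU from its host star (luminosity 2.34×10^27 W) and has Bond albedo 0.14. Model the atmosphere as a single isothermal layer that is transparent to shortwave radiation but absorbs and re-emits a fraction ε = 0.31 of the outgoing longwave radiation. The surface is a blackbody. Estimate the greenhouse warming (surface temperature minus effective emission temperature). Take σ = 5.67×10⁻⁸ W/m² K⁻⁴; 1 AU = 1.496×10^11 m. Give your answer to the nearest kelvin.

Orbital distance: d = 14.2 AU = 2.124×10^12 m.
Flux at the orbit: S = L/(4πd²) = 2.34×10^27/(4π·(2.12×10^12)²) = 41.26 W/m².
Effective emission temperature (TOA balance): σT_e⁴ = S(1−α)/4 = 8.872 W/m² → T_e = 111.8 K.
For a single slab of emissivity ε, T_s⁴ = 2T_e⁴/(2−ε); thus T_s = 111.8·(1.183)^(1/4) = 116.7 K.
Greenhouse warming: T_s − T_e = 4.810 K.

5 K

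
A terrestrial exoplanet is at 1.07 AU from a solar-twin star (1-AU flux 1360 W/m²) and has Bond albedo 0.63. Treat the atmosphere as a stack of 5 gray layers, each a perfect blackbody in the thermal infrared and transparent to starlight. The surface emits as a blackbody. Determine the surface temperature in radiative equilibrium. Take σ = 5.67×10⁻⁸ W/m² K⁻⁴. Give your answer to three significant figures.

328 K

Flux at the orbit: S = 1360/(1.07)² = 1188 W/m².
Top-of-atmosphere balance: σT_e⁴ = S(1−α)/4 = 109.9 W/m² → T_e = 209.8 K.
Layer-by-layer balance gives σT_s⁴ = (N+1)σT_e⁴, so T_s = 6^¼·209.8 = 328.4 K.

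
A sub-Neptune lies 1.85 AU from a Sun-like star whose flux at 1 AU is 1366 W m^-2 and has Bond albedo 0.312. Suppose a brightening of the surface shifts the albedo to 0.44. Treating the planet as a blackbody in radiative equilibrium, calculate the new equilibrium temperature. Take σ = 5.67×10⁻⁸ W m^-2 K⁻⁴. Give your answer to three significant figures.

177 K

By the inverse-square law, S = 1366/1.85² = 399.1 W m^-2.
New equilibrium: T₂ = [(1−0.44)·399.1/(4σ)]^(1/4) = 177.2 K.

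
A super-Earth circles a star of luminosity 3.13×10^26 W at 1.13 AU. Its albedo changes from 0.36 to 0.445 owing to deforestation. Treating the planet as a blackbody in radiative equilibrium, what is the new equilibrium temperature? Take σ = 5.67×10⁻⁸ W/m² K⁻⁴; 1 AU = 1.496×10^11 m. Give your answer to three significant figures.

215 K

Orbital distance: d = 1.13 AU = 1.690×10^11 m.
Flux at the orbit: S = L/(4πd²) = 3.13×10^26/(4π·(1.69×10^11)²) = 871.6 W/m².
T₂ = [S(1−α₂)/(4σ)]^(1/4) = [871.6·0.555/(4σ)]^(1/4) = 214.9 K.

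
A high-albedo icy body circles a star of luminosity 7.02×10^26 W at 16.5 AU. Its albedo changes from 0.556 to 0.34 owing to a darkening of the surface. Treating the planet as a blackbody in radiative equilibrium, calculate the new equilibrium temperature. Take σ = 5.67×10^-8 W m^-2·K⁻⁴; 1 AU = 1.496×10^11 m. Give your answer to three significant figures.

71.9 K

Orbital distance: d = 16.5 AU = 2.468×10^12 m.
S = L/(4πd²) = 9.168 W m^-2.
T₂ = [S(1−α₂)/(4σ)]^(1/4) = [9.168·0.66/(4σ)]^(1/4) = 71.87 K.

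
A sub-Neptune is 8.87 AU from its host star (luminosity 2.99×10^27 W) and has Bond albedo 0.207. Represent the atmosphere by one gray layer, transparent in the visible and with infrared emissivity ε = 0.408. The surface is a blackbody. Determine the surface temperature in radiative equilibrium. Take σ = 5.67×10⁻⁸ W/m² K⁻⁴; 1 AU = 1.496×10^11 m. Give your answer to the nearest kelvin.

156 kelvin

Orbital distance: d = 8.87 AU = 1.327×10^12 m.
S = L/(4πd²) = 135.1 W/m².
At the top of the atmosphere, σT_e⁴ = S(1−α)/4 = 26.79 W/m², giving T_e = 147.4 K.
For a single slab of emissivity ε, T_s⁴ = 2T_e⁴/(2−ε); thus T_s = 147.4·(1.256)^(1/4) = 156.1 K.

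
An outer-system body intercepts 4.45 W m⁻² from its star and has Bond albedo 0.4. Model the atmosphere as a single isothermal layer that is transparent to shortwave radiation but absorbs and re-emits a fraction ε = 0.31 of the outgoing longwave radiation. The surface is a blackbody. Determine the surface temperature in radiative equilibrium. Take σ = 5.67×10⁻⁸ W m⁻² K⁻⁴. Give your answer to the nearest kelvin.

At the top of the atmosphere, σT_e⁴ = S(1−α)/4 = 0.6675 W m⁻², giving T_e = 58.58 K.
For a single slab of emissivity ε, T_s⁴ = 2T_e⁴/(2−ε); thus T_s = 58.58·(1.183)^(1/4) = 61.09 K.

61 kelvin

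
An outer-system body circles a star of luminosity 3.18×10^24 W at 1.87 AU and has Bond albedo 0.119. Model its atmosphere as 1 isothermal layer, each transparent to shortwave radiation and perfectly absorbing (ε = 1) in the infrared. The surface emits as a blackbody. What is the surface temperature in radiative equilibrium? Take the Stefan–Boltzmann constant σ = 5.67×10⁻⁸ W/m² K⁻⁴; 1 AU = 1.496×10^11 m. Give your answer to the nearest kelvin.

Orbital distance: d = 1.87 AU = 2.798×10^11 m.
Flux at the orbit: S = L/(4πd²) = 3.18×10^24/(4π·(2.80×10^11)²) = 3.233 W/m².
The effective emission temperature is T_e = [S(1−α)/(4σ)]^¼ = 59.53 K.
For an N-layer opaque stack, T_s⁴ = (N+1)T_e⁴, hence T_s = (2)^(1/4)×59.53 K = 70.80 K.

71 K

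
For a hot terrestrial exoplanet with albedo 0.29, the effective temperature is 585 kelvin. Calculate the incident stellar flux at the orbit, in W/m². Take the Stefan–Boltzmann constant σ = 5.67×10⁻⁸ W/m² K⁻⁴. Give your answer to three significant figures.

37400 W/m²

From S(1−α)/4 = σT⁴: S = 4σT⁴/(1−α).
The emitted flux is σT⁴ = 6641 W/m².
S = 4·6641/0.71 = 37410 W/m².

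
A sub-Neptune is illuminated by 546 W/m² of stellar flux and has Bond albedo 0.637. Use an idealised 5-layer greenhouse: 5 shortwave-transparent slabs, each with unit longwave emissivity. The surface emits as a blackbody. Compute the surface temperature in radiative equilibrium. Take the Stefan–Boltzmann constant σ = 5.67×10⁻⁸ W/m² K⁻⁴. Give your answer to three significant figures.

OLR = S(1−α)/4 = 49.55 W/m²; the top layer radiates at T_e = 171.9 K.
For an N-layer opaque stack, T_s⁴ = (N+1)T_e⁴, hence T_s = (6)^(1/4)×171.9 K = 269.1 K.

269 K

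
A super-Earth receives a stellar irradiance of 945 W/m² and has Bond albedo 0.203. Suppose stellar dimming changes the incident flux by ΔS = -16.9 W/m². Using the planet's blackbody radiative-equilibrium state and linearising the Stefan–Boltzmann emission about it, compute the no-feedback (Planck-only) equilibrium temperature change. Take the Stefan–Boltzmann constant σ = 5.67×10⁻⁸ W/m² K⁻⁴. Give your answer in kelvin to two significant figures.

-1.1 K

Reference equilibrium: T_e = [S(1−α)/(4σ)]^(1/4) = 240.1 K.
ΔF = Δ[S(1−α)]/4 = (1−0.203)·-16.9/4 = -3.367 W/m².
Linearising σT⁴ gives d(σT⁴)/dT = 4σT_e³ = 3.137 W/m² per K.
ΔT₀ = ΔF/λ_P = -3.367/3.137 = -1.07 K.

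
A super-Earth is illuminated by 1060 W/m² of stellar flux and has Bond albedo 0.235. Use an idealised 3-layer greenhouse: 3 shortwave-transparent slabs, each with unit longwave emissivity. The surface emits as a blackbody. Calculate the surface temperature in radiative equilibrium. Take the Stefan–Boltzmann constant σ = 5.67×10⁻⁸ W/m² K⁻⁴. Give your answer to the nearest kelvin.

The effective emission temperature is T_e = [S(1−α)/(4σ)]^¼ = 244.5 K.
With N = 3 opaque layers, T_s = (N+1)^(1/4)·T_e = 4^(1/4)·244.5 = 345.8 K.

346 K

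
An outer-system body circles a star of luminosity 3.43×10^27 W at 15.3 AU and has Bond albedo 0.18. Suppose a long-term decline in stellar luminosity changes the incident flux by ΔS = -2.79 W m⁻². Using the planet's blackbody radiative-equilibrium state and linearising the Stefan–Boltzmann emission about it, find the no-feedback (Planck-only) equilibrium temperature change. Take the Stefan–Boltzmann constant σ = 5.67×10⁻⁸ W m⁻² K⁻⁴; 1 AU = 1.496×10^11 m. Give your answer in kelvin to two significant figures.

Orbital distance: d = 15.3 AU = 2.289×10^12 m.
Flux at the orbit: S = L/(4πd²) = 3.43×10^27/(4π·(2.29×10^12)²) = 52.10 W m⁻².
The baseline emission temperature is T_e = 117.2 K.
ΔF = Δ[S(1−α)]/4 = (1−0.18)·-2.79/4 = -0.5720 W m⁻².
The Planck feedback parameter is 4σT_e³ = 0.3647 W m⁻²/K.
So ΔT₀ = -0.5720/0.3647 = -1.57 K.

-1.6 kelvin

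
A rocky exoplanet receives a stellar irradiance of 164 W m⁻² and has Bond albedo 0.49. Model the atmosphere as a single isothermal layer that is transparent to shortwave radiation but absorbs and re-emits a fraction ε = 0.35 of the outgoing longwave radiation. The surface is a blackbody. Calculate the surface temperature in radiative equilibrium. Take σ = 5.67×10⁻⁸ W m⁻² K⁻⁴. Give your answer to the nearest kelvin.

At the top of the atmosphere, σT_e⁴ = S(1−α)/4 = 20.91 W m⁻², giving T_e = 138.6 K.
Surface balance with a leaky layer gives σT_s⁴ = σT_e⁴·2/(2−ε), so T_s = T_e·[2/(2−0.35)]^(1/4) = 145.4 K.

145 K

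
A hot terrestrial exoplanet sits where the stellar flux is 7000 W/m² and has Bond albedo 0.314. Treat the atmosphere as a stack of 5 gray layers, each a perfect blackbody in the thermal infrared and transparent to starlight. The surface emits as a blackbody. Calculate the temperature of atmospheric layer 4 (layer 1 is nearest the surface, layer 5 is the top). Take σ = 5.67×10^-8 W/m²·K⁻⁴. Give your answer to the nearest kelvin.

The effective emission temperature is T_e = [S(1−α)/(4σ)]^¼ = 381.5 K.
The net upward flux σT_e⁴ is constant between every pair of levels, so T_k⁴ = (N+1−k)T_e⁴.
T_4 = (2)^(1/4)·381.5 = 453.6 K.

454 K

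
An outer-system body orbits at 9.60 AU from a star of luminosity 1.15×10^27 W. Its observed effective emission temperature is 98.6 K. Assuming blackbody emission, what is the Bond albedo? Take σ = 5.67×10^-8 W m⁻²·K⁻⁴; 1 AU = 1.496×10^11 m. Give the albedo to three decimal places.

0.517

Orbital distance: d = 9.60 AU = 1.436×10^12 m.
S = L/(4πd²) = 44.37 W m⁻².
Rearranging the radiative balance, α = 1 − 4σT⁴/S.
σT⁴ = 5.359 W m⁻², so 4σT⁴ = 21.44 W m⁻².
1−α = 21.44/44.37 = 0.4831, so α = 0.5169.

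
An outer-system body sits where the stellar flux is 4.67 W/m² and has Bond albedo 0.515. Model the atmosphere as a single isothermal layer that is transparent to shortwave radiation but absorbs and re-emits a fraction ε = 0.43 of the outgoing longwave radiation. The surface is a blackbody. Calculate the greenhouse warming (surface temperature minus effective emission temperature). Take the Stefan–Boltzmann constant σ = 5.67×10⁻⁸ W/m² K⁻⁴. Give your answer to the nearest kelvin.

The planet radiates to space at T_e = [S(1−α)/(4σ)]^(1/4) = 56.22 K.
The surface balance (absorbed SW + ε·downward IR = σT_s⁴) with T_a⁴ = T_s⁴/2 reduces to T_s = T_e·[2/(2−ε)]^¼ = 59.72 K.
The atmosphere warms the surface by 3.507 K.

4 K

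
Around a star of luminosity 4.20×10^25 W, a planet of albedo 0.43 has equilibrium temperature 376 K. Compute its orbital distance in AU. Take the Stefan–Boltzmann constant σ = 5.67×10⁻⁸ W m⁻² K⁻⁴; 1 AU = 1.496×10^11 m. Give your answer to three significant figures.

The flux needed for this T is 4σT⁴/(1−0.43) = 7953 W m⁻².
From L = 4πd²S, d = √(4.20×10^25/(4π·7953)) = 2.050×10^10 m = 0.1370 AU.

0.137 AU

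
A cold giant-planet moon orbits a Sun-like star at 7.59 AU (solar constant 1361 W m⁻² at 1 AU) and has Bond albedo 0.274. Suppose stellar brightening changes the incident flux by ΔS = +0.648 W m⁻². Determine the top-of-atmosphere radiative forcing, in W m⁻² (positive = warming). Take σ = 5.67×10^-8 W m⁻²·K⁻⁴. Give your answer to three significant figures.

0.118 W m⁻²

Irradiance scales as 1/d², so S = 1361 W m⁻² × (1/7.59)² = 23.63 W m⁻².
TOA radiative forcing: ΔF = (1−α)ΔS/4 = 0.726·(+0.648)/4 = 0.1176 W m⁻².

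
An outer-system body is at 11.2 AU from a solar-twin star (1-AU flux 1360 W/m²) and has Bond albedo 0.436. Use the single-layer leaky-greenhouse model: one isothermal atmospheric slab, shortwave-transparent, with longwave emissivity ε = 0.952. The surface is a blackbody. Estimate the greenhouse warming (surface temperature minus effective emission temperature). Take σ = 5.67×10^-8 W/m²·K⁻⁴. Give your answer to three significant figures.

By the inverse-square law, S = 1360/11.2² = 10.84 W/m².
The planet radiates to space at T_e = [S(1−α)/(4σ)]^(1/4) = 72.06 K.
Surface balance with a leaky layer gives σT_s⁴ = σT_e⁴·2/(2−ε), so T_s = T_e·[2/(2−0.952)]^(1/4) = 84.69 K.
The atmosphere warms the surface by 12.64 K.

12.6 kelvin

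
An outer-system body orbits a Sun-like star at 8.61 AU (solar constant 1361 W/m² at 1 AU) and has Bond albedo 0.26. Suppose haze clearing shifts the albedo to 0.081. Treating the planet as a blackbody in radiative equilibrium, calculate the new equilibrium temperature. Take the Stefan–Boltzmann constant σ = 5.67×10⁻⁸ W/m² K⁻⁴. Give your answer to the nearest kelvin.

Irradiance scales as 1/d², so S = 1361 W/m² × (1/8.61)² = 18.36 W/m².
T₂ = [S(1−α₂)/(4σ)]^(1/4) = [18.36·0.919/(4σ)]^(1/4) = 92.87 K.

93 K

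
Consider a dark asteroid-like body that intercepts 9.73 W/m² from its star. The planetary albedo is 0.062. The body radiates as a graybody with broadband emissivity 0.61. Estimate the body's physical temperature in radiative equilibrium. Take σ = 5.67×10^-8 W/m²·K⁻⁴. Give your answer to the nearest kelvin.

90 K

The planet absorbs (1−α)S over its disc πR² and re-emits over 4πR², so the mean absorbed flux is (1−0.062)·9.730/4 = 2.282 W/m².
Radiative balance εσT⁴ = 2.282 gives T = [2.282/(0.61·σ)]^(1/4) = 90.12 K.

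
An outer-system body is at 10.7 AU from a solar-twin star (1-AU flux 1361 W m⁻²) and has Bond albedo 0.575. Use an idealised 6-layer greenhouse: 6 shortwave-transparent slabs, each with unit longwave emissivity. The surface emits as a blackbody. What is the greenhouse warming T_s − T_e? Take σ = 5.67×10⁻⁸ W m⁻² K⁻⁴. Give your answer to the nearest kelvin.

By the inverse-square law, S = 1361/10.7² = 11.89 W m⁻².
The effective emission temperature is T_e = [S(1−α)/(4σ)]^¼ = 68.70 K.
T_s = (N+1)^(1/4)·T_e = 111.7 K.
So the greenhouse effect raises the surface by 111.7 − 68.70 = 43.05 K.

43 K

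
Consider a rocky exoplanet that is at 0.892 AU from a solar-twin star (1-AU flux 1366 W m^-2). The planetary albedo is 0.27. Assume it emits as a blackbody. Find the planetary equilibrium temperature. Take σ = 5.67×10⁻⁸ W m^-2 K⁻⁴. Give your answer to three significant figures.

273 K

Irradiance scales as 1/d², so S = 1366 W m^-2 × (1/0.892)² = 1717 W m^-2.
Absorbed flux (global mean): S(1−α)/4 = 1717·0.73/4 = 313.3 W m^-2.
Set σT⁴ = 313.3 → T = (313.3/σ)^(1/4) = 272.6 K.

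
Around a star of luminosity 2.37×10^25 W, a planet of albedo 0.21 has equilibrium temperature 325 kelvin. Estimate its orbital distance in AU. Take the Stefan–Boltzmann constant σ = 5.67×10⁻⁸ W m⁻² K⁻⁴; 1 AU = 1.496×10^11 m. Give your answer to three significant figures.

Energy balance gives S = 4σT⁴/(1−α) = 3203 W m⁻².
From L = 4πd²S, d = √(2.37×10^25/(4π·3203)) = 2.427×10^10 m = 0.1622 AU.

0.162 AU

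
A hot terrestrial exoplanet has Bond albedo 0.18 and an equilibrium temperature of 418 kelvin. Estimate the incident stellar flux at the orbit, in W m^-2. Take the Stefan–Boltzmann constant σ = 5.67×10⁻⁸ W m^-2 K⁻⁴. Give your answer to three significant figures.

8440 W m^-2

Invert the energy balance for S: S = 4σT⁴/(1−α).
The emitted flux is σT⁴ = 1731 W m^-2.
S = 4·1731/0.82 = 8444 W m^-2.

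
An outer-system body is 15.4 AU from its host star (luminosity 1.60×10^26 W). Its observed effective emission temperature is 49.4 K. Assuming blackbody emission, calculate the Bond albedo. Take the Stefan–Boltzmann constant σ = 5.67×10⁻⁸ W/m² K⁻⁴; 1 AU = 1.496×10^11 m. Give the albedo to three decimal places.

Orbital distance: d = 15.4 AU = 2.304×10^12 m.
S = L/(4πd²) = 2.399 W/m².
From σT⁴ = S(1−α)/4 we invert for α: 1−α = 4σT⁴/S.
σT⁴ = 0.3377 W/m², so 4σT⁴ = 1.351 W/m².
1−α = 1.351/2.399 = 0.5630, so α = 0.4370.

0.437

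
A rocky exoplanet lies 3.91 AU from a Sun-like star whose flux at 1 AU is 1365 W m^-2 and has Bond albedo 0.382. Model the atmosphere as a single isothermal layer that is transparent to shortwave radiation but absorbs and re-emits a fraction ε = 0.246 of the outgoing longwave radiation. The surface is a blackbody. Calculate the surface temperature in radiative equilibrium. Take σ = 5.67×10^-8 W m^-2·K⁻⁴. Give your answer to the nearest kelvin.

129 K

Flux at the orbit: S = 1365/(3.91)² = 89.29 W m^-2.
Effective emission temperature (TOA balance): σT_e⁴ = S(1−α)/4 = 13.79 W m^-2 → T_e = 124.9 K.
The surface balance (absorbed SW + ε·downward IR = σT_s⁴) with T_a⁴ = T_s⁴/2 reduces to T_s = T_e·[2/(2−ε)]^¼ = 129.1 K.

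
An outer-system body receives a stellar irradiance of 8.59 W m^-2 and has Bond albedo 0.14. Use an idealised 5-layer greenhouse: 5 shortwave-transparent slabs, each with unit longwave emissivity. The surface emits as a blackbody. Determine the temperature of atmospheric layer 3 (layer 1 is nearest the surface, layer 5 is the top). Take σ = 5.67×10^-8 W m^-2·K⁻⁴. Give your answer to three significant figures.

99.4 K

OLR = S(1−α)/4 = 1.847 W m^-2; the top layer radiates at T_e = 75.55 K.
Each opaque layer satisfies 2T_j⁴ = T_{j−1}⁴ + T_{j+1}⁴, giving T_k⁴ = (N+1−k)T_e⁴.
With k = 3: T_3 = (5+1−3)^¼·75.55 K = 99.42 K.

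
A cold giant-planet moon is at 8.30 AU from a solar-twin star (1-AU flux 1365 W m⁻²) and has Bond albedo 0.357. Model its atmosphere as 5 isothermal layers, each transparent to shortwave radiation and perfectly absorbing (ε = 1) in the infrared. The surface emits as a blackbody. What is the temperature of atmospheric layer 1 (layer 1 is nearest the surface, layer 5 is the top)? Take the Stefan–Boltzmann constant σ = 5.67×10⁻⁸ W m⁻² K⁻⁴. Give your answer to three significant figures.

129 K

Flux at the orbit: S = 1365/(8.30)² = 19.81 W m⁻².
Top-of-atmosphere balance: σT_e⁴ = S(1−α)/4 = 3.185 W m⁻² → T_e = 86.57 K.
The net upward flux σT_e⁴ is constant between every pair of levels, so T_k⁴ = (N+1−k)T_e⁴.
With k = 1: T_1 = (5+1−1)^¼·86.57 K = 129.5 K.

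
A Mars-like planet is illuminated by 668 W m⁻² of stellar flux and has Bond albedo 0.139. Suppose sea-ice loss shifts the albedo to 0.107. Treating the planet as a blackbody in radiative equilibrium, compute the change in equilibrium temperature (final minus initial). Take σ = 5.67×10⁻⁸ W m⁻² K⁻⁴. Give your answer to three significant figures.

Before: T₁ = [668.0·0.861/(4σ)]^(1/4) = 224.4 K.
With α = 0.107, T₂ = 226.5 K.
ΔT = T₂ − T₁ = 2.057 K.

2.06 kelvin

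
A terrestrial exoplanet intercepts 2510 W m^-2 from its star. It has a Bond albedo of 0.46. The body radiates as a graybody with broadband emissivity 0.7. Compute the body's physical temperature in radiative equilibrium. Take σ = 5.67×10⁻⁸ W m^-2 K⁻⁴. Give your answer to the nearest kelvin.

304 K

Averaging over the sphere, the absorbed flux is S(1−α)/4 = 338.9 W m^-2.
Radiative balance εσT⁴ = 338.9 gives T = [338.9/(0.7·σ)]^(1/4) = 304.0 K.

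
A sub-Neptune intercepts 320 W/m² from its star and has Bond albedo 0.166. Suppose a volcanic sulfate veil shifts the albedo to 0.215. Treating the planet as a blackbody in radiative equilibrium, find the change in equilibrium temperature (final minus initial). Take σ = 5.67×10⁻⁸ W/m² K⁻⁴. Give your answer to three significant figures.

Initial: T₁ = [S(1−0.166)/(4σ)]^(1/4) = 185.2 K.
Final:   T₂ = [S(1−0.215)/(4σ)]^(1/4) = 182.4 K.
Change: 182.4 − 185.2 = -2.783 K.

-2.78 kelvin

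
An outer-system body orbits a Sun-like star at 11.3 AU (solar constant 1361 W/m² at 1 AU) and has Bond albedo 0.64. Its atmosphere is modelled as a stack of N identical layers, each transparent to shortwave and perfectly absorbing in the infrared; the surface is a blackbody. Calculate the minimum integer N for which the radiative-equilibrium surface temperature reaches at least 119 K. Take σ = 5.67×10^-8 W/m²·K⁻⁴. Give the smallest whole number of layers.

11

Irradiance scales as 1/d², so S = 1361 W/m² × (1/11.3)² = 10.66 W/m².
OLR = S(1−α)/4 = 0.9593 W/m²; the top layer radiates at T_e = 64.13 K.
Need (N+1)T_e⁴ ≥ T_s⁴, i.e. N+1 ≥ (119/64.13)⁴ = 11.853.
So N ≥ 10.853; the smallest integer is N = 11.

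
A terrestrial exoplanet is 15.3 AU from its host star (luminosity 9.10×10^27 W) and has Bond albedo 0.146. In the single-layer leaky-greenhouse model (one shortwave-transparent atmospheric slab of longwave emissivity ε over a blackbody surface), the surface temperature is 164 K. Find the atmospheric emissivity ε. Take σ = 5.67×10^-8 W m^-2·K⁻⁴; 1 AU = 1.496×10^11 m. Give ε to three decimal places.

0.561

d = 15.3 × 1.496×10^11 m = 2.289×10^12 m.
Flux at the orbit: S = L/(4πd²) = 9.10×10^27/(4π·(2.29×10^12)²) = 138.2 W m^-2.
First, T_e = [138.2·(1−0.146)/(4σ)]^(1/4) = 151.0 K.
T_s⁴ = T_e⁴·2/(2−ε) → ε = 2 − 2(T_e/T_s)⁴ = 2 − 2·(151.0/164)⁴ = 0.5610.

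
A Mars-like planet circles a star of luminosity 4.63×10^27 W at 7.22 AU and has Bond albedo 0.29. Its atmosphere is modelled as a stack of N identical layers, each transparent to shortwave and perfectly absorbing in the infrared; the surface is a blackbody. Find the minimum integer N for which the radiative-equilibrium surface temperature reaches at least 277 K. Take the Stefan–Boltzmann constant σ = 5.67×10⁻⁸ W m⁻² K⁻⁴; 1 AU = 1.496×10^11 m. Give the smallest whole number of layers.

5

Orbital distance: d = 7.22 AU = 1.080×10^12 m.
Flux at the orbit: S = L/(4πd²) = 4.63×10^27/(4π·(1.08×10^12)²) = 315.8 W m⁻².
Top-of-atmosphere balance: σT_e⁴ = S(1−α)/4 = 56.06 W m⁻² → T_e = 177.3 K.
Since T_s⁴ = (N+1)T_e⁴, we need N ≥ (T_s/T_e)⁴ − 1 = 4.955.
So N ≥ 4.955; the smallest integer is N = 5.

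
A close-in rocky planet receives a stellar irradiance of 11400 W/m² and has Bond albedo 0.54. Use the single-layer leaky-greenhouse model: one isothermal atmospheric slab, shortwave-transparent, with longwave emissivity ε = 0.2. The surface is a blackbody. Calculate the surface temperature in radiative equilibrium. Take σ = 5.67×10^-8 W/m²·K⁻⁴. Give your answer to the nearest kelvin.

Effective emission temperature (TOA balance): σT_e⁴ = S(1−α)/4 = 1311 W/m² → T_e = 389.9 K.
Surface balance with a leaky layer gives σT_s⁴ = σT_e⁴·2/(2−ε), so T_s = T_e·[2/(2−0.2)]^(1/4) = 400.4 K.

400 K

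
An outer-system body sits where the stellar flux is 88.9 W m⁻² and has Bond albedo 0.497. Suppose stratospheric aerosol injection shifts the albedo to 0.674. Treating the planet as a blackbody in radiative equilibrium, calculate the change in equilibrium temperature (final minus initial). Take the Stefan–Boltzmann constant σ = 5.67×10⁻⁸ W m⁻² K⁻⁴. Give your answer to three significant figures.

With α = 0.497, T₁ = 118.5 K.
After:  T₂ = [88.90·0.326/(4σ)]^(1/4) = 106.3 K.
Change: 106.3 − 118.5 = -12.18 K.

-12.2 kelvin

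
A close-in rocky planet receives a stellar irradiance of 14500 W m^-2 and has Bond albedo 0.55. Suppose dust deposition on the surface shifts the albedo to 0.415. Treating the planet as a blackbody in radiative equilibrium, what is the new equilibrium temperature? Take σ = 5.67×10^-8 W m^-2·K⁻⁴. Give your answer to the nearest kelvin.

440 K

T₂ = [S(1−α₂)/(4σ)]^(1/4) = [14500·0.585/(4σ)]^(1/4) = 439.8 K.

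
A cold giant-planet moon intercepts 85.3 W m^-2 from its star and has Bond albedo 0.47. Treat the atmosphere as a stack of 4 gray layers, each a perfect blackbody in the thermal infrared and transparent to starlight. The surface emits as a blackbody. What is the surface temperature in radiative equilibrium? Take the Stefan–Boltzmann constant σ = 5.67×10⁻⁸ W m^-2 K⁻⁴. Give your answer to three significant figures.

OLR = S(1−α)/4 = 11.30 W m^-2; the top layer radiates at T_e = 118.8 K.
Layer-by-layer balance gives σT_s⁴ = (N+1)σT_e⁴, so T_s = 5^¼·118.8 = 177.7 K.

178 kelvin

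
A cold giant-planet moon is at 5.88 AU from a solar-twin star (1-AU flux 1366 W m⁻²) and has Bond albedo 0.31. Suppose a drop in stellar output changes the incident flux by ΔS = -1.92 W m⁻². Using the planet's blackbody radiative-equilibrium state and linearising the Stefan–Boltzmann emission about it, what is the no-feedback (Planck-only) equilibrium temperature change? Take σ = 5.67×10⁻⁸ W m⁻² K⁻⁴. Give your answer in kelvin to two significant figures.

-1.3 kelvin

Irradiance scales as 1/d², so S = 1366 W m⁻² × (1/5.88)² = 39.51 W m⁻².
The baseline emission temperature is T_e = 104.7 K.
ΔF = Δ[S(1−α)]/4 = (1−0.31)·-1.92/4 = -0.3312 W m⁻².
Linearising σT⁴ gives d(σT⁴)/dT = 4σT_e³ = 0.2604 W m⁻² per K.
ΔT₀ = ΔF/λ_P = -0.3312/0.2604 = -1.27 K.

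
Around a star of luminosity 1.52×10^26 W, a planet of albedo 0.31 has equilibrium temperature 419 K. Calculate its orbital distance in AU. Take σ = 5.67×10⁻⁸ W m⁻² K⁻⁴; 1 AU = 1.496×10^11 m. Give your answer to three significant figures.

0.231 AU

The flux needed for this T is 4σT⁴/(1−0.31) = 10130 W m⁻².
Then d = [L/(4πS)]^(1/2) = 3.455×10^10 m, i.e. 0.2310 AU.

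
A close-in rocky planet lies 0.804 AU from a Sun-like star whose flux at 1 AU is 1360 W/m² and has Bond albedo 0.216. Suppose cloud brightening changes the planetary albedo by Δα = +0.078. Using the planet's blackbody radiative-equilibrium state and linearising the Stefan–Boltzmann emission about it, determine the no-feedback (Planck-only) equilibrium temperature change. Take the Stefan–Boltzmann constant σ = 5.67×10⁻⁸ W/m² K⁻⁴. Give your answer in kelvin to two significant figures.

Irradiance scales as 1/d², so S = 1360 W/m² × (1/0.804)² = 2104 W/m².
Reference equilibrium: T_e = [S(1−α)/(4σ)]^(1/4) = 292.0 K.
ΔF = −(S/4)Δα = −(2104/4)×(+0.078) = -41.03 W/m².
Planck response: λ_P = 4σT_e³ = 4·5.67×10⁻⁸·(292.0)³ = 5.648 W/m²/K.
ΔT₀ = ΔF/λ_P = -41.03/5.648 = -7.26 K.

-7.3 K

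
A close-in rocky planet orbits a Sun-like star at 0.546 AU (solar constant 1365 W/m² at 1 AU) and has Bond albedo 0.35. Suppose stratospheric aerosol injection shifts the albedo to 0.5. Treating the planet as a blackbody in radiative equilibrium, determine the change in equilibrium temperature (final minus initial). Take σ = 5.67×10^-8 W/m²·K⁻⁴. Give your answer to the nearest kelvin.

By the inverse-square law, S = 1365/0.546² = 4579 W/m².
With α = 0.35, T₁ = 338.5 K.
With α = 0.5, T₂ = 317.0 K.
Change: 317.0 − 338.5 = -21.49 K.

-21 K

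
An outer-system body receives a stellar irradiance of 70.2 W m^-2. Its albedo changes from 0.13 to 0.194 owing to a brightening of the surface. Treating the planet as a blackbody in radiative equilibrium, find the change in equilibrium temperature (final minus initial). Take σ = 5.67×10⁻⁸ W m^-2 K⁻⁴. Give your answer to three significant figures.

Initial: T₁ = [S(1−0.13)/(4σ)]^(1/4) = 128.1 K.
Final:   T₂ = [S(1−0.194)/(4σ)]^(1/4) = 125.7 K.
Change: 125.7 − 128.1 = -2.424 K.

-2.42 kelvin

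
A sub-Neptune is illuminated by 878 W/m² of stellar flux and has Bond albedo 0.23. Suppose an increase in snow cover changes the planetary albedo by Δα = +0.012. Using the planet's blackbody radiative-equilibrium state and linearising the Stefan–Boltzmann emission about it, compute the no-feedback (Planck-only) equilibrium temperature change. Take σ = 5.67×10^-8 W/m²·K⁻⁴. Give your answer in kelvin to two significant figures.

The baseline emission temperature is T_e = 233.7 K.
TOA radiative forcing: ΔF = −S·Δα/4 = −878.0·(+0.012)/4 = -2.634 W/m².
Planck response: λ_P = 4σT_e³ = 4·5.67×10⁻⁸·(233.7)³ = 2.893 W/m²/K.
Hence the no-feedback warming is ΔF/(4σT_e³) = -0.910 K.

-0.91 kelvin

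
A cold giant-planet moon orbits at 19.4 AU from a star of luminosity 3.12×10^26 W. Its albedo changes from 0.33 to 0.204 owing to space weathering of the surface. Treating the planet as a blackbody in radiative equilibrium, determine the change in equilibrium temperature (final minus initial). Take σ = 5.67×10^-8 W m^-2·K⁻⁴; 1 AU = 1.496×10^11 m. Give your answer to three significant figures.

Orbital distance: d = 19.4 AU = 2.902×10^12 m.
Flux at the orbit: S = L/(4πd²) = 3.12×10^26/(4π·(2.90×10^12)²) = 2.948 W m^-2.
Before: T₁ = [2.948·0.67/(4σ)]^(1/4) = 54.32 K.
Final:   T₂ = [S(1−0.204)/(4σ)]^(1/4) = 56.71 K.
Change: 56.71 − 54.32 = 2.391 K.

2.39 K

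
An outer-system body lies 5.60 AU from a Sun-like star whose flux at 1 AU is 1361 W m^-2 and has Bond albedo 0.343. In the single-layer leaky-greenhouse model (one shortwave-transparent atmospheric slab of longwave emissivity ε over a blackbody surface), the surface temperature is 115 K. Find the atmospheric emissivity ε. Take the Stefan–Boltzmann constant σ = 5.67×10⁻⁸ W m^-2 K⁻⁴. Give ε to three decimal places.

0.562

Irradiance scales as 1/d², so S = 1361 W m^-2 × (1/5.60)² = 43.40 W m^-2.
TOA balance gives T_e = 105.9 K.
T_s⁴ = T_e⁴·2/(2−ε) → ε = 2 − 2(T_e/T_s)⁴ = 2 − 2·(105.9/115)⁴ = 0.5624.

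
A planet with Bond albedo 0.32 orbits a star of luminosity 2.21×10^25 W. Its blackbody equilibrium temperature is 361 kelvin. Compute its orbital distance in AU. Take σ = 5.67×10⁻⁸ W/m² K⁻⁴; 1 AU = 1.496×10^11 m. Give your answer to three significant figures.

Energy balance gives S = 4σT⁴/(1−α) = 5665 W/m².
Then d = [L/(4πS)]^(1/2) = 1.762×10^10 m, i.e. 0.1178 AU.

0.118 AU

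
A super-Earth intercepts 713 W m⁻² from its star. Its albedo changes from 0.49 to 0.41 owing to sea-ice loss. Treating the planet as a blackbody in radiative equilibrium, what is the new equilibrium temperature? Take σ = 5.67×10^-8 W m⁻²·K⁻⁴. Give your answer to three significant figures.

T₂ = [S(1−α₂)/(4σ)]^(1/4) = [713.0·0.59/(4σ)]^(1/4) = 207.5 K.

208 K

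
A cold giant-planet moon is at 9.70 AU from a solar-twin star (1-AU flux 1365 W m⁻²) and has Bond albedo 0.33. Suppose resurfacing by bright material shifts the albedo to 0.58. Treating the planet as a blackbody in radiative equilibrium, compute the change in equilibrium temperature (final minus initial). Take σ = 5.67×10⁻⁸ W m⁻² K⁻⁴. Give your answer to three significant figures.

-8.92 K

By the inverse-square law, S = 1365/9.70² = 14.51 W m⁻².
With α = 0.33, T₁ = 80.91 K.
With α = 0.58, T₂ = 71.99 K.
ΔT = T₂ − T₁ = -8.916 K.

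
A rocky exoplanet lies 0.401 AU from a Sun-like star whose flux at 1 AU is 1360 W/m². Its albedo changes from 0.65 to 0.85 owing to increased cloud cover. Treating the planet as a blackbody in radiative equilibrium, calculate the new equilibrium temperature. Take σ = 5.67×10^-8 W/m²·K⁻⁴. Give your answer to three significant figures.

Flux at the orbit: S = 1360/(0.401)² = 8458 W/m².
With the new albedo, S(1−α₂)/4 = 317.2 W/m², so T₂ = 273.5 K.

273 kelvin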